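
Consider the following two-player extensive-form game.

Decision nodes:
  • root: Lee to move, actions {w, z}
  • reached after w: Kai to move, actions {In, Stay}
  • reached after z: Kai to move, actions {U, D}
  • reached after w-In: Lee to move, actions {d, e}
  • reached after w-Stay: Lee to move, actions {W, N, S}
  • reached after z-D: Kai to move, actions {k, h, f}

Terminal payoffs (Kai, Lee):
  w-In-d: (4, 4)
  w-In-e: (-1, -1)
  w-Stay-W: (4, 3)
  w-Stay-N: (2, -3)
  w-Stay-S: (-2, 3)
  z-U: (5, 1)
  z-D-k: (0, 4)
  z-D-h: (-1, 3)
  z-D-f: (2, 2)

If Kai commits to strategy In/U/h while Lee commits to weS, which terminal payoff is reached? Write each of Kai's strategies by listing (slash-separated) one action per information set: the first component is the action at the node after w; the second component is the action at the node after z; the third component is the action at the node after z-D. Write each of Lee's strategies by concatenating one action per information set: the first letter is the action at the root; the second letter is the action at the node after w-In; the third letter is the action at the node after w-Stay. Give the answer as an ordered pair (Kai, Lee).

Trace the play path from the root:
  Lee plays w
  Kai plays In at [w]
  Lee plays e at [w-In]
→ terminal payoff (-1, -1).
(Kai's choice at the node after z is never reached on this path, so it doesn't affect the outcome.)

(-1, -1)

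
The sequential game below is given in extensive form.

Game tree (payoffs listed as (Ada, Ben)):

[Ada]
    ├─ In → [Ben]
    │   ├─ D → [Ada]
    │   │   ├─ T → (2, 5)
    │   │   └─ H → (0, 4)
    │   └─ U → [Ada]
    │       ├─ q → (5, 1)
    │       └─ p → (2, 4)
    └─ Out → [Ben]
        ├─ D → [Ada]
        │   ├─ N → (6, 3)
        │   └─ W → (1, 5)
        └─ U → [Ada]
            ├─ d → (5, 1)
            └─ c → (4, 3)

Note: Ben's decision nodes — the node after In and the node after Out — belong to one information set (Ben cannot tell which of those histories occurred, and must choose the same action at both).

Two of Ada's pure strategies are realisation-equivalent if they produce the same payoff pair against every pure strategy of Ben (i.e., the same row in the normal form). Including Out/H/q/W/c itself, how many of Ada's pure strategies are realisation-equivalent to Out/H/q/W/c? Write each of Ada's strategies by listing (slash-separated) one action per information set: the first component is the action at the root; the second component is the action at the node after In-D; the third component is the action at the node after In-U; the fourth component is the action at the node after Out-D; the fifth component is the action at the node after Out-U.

Row for Out/H/q/W/c (columns D, U): (1,5) (4,3).
Under Out/H/q/W/c, Ada's choice at the node after In-D and at the node after In-U can never be reached regardless of what Ben does, so varying those choices leaves every outcome unchanged.
Holding the reachable choices fixed and varying the unreachable ones freely already gives 2 × 2 = 4 equivalent strategies.
No other strategy reproduces this row, so those 4 are the full class: Out/T/q/W/c, Out/T/p/W/c, Out/H/q/W/c, Out/H/p/W/c.

4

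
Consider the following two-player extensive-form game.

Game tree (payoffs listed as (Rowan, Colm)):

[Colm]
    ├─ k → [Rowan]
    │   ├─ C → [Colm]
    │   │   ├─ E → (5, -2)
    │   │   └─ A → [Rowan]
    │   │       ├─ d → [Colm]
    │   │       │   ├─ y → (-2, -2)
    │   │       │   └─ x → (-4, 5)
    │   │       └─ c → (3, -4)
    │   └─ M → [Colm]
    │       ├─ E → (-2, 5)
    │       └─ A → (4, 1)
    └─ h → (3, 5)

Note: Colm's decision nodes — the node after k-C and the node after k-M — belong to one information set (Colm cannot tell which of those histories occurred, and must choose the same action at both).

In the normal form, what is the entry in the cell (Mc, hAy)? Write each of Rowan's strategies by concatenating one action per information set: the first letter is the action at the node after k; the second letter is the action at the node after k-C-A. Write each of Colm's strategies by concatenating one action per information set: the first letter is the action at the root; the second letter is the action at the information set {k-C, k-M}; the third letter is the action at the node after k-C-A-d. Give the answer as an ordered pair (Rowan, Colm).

Trace the play path from the root:
  Colm plays h
→ terminal payoff (3, 5).
(Rowan's choice at the node after k is never reached on this path, so it doesn't affect the outcome.)

(3, 5)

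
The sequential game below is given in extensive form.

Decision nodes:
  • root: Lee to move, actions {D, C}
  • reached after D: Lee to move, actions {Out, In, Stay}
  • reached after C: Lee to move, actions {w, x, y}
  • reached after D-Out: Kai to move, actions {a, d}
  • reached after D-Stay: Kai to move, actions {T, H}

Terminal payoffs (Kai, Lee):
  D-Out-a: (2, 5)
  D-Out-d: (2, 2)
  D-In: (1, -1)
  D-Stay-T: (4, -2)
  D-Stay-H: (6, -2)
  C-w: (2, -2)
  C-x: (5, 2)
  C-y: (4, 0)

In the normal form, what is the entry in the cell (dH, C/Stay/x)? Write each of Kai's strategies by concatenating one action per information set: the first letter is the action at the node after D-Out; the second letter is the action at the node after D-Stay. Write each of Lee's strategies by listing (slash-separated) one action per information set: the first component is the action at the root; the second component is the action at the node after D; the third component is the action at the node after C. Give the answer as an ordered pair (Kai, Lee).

(5, 2)

Trace the play path from the root:
  Lee plays C
  Lee plays x at [C]
→ terminal payoff (5, 2).
(Kai's choice at the node after D-Out is never reached on this path, so it doesn't affect the outcome.)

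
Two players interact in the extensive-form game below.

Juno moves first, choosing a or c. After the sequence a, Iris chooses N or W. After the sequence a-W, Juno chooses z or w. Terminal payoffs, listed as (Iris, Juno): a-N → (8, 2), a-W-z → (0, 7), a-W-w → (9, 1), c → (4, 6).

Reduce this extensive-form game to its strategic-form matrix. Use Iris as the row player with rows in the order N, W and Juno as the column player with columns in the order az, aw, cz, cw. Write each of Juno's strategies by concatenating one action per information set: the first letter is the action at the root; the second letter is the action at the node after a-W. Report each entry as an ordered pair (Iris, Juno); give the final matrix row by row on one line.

Row N: az→(8,2), aw→(8,2), cz→(4,6), cw→(4,6)
Row W: az→(0,7), aw→(9,1), cz→(4,6), cw→(4,6)

N: (8,2) (8,2) (4,6) (4,6) | W: (0,7) (9,1) (4,6) (4,6)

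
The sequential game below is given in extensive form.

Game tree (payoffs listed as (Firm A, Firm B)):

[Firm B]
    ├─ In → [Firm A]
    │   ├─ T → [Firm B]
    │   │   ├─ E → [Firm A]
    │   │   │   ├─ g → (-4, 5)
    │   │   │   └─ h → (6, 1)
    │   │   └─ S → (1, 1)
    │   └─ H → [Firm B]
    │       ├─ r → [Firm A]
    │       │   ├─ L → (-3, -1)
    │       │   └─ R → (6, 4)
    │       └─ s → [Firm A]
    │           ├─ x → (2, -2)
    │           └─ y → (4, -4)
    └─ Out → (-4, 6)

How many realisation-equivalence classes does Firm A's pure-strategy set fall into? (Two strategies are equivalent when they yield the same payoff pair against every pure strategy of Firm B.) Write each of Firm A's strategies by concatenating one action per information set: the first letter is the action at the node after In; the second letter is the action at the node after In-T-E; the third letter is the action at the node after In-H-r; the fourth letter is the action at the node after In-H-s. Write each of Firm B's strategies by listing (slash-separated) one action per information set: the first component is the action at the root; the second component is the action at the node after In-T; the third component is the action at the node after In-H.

6

Firm A has 16 pure strategies: TgLx, TgLy, TgRx, TgRy, ThLx, ThLy, ThRx, ThRy, HgLx, HgLy, HgRx, HgRy, HhLx, HhLy, HhRx, HhRy. Columns: In/E/r, In/E/s, In/S/r, In/S/s, Out/E/r, Out/E/s, Out/S/r, Out/S/s.
{TgLx, TgLy, TgRx, TgRy} → row (-4,5) (-4,5) (1,1) (1,1) (-4,6) (-4,6) (-4,6) (-4,6)
{ThLx, ThLy, ThRx, ThRy} → row (6,1) (6,1) (1,1) (1,1) (-4,6) (-4,6) (-4,6) (-4,6)
{HgLx, HhLx} → row (-3,-1) (2,-2) (-3,-1) (2,-2) (-4,6) (-4,6) (-4,6) (-4,6)
{HgLy, HhLy} → row (-3,-1) (4,-4) (-3,-1) (4,-4) (-4,6) (-4,6) (-4,6) (-4,6)
{HgRx, HhRx} → row (6,4) (2,-2) (6,4) (2,-2) (-4,6) (-4,6) (-4,6) (-4,6)
{HgRy, HhRy} → row (6,4) (4,-4) (6,4) (4,-4) (-4,6) (-4,6) (-4,6) (-4,6)
That's 6 distinct rows out of 16 strategies.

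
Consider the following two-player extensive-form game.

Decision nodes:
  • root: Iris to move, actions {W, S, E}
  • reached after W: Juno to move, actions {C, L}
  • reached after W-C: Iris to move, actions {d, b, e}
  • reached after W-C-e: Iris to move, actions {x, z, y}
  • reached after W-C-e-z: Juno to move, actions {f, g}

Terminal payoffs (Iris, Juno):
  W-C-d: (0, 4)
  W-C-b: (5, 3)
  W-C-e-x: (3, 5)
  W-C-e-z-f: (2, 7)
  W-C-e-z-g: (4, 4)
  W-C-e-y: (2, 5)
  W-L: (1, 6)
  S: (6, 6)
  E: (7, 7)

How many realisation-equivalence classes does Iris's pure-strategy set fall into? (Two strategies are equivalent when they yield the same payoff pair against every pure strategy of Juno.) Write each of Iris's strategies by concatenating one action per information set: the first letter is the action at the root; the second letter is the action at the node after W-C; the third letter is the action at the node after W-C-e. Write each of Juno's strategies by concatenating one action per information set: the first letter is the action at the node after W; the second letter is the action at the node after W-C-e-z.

Iris has 27 pure strategies: Wdx, Wdz, Wdy, Wbx, Wbz, Wby, Wex, Wez, Wey, Sdx, Sdz, Sdy, Sbx, Sbz, Sby, Sex, Sez, Sey, Edx, Edz, Edy, Ebx, Ebz, Eby, Eex, Eez, Eey. Columns: Cf, Cg, Lf, Lg.
{Wdx, Wdz, Wdy} → row (0,4) (0,4) (1,6) (1,6)
{Wbx, Wbz, Wby} → row (5,3) (5,3) (1,6) (1,6)
{Wex} → row (3,5) (3,5) (1,6) (1,6)
{Wez} → row (2,7) (4,4) (1,6) (1,6)
{Wey} → row (2,5) (2,5) (1,6) (1,6)
{Sdx, Sdz, Sdy, Sbx, Sbz, Sby, Sex, Sez, Sey} → row (6,6) (6,6) (6,6) (6,6)
{Edx, Edz, Edy, Ebx, Ebz, Eby, Eex, Eez, Eey} → row (7,7) (7,7) (7,7) (7,7)
That's 7 distinct rows out of 27 strategies.

7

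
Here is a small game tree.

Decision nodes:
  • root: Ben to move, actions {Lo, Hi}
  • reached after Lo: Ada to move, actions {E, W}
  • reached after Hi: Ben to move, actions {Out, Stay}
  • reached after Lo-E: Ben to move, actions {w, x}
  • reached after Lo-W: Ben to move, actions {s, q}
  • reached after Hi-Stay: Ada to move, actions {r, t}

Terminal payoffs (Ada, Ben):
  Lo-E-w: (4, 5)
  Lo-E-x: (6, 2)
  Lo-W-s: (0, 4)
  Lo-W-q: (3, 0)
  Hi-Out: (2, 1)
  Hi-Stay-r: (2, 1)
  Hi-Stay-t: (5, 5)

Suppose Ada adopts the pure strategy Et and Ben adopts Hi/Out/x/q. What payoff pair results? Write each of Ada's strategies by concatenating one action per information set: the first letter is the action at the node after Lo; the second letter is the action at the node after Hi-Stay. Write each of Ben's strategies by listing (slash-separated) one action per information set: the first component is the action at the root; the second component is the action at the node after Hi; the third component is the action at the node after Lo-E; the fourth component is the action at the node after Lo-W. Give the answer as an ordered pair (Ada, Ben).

(2, 1)

Trace the play path from the root:
  Ben plays Hi
  Ben plays Out at [Hi]
→ terminal payoff (2, 1).
(Ada's choice at the node after Lo is never reached on this path, so it doesn't affect the outcome.)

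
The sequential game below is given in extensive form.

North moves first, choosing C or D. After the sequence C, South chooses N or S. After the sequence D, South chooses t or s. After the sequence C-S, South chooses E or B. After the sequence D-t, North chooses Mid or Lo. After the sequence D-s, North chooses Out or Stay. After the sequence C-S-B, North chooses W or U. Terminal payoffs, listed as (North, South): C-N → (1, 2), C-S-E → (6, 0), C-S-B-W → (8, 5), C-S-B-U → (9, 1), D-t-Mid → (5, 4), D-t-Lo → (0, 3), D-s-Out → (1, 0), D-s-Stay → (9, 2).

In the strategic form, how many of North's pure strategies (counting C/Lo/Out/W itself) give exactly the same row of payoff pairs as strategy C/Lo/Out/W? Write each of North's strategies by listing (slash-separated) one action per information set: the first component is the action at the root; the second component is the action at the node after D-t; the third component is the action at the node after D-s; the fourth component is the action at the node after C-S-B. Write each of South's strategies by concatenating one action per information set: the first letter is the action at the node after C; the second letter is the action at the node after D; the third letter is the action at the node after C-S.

Row for C/Lo/Out/W (columns NtE, NtB, NsE, NsB, StE, StB, SsE, SsB): (1,2) (1,2) (1,2) (1,2) (6,0) (8,5) (6,0) (8,5).
Under C/Lo/Out/W, North's choice at the node after D-t and at the node after D-s can never be reached regardless of what South does, so varying those choices leaves every outcome unchanged.
Holding the reachable choices fixed and varying the unreachable ones freely already gives 2 × 2 = 4 equivalent strategies.
No other strategy reproduces this row, so those 4 are the full class: C/Mid/Out/W, C/Mid/Stay/W, C/Lo/Out/W, C/Lo/Stay/W.

4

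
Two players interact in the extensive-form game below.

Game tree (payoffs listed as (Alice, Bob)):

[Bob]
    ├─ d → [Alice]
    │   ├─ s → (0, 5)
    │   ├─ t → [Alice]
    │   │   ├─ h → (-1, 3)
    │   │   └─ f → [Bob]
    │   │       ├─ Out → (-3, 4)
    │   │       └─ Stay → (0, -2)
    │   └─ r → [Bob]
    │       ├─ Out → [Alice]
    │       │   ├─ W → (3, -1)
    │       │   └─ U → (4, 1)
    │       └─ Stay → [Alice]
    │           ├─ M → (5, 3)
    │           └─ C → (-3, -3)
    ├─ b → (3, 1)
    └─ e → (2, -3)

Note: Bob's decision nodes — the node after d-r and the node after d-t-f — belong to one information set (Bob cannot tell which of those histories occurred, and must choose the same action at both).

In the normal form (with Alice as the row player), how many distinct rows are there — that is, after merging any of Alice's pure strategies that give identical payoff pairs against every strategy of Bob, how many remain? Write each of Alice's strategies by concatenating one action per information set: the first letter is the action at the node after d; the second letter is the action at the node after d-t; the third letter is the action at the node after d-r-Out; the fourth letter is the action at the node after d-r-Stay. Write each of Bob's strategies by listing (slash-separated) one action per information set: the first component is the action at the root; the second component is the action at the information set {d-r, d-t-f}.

7

Alice has 24 pure strategies: shWM, shWC, shUM, shUC, sfWM, sfWC, sfUM, sfUC, thWM, thWC, thUM, thUC, tfWM, tfWC, tfUM, tfUC, rhWM, rhWC, rhUM, rhUC, rfWM, rfWC, rfUM, rfUC. Columns: d/Out, d/Stay, b/Out, b/Stay, e/Out, e/Stay.
{shWM, shWC, shUM, shUC, sfWM, sfWC, sfUM, sfUC} → row (0,5) (0,5) (3,1) (3,1) (2,-3) (2,-3)
{thWM, thWC, thUM, thUC} → row (-1,3) (-1,3) (3,1) (3,1) (2,-3) (2,-3)
{tfWM, tfWC, tfUM, tfUC} → row (-3,4) (0,-2) (3,1) (3,1) (2,-3) (2,-3)
{rhWM, rfWM} → row (3,-1) (5,3) (3,1) (3,1) (2,-3) (2,-3)
{rhWC, rfWC} → row (3,-1) (-3,-3) (3,1) (3,1) (2,-3) (2,-3)
{rhUM, rfUM} → row (4,1) (5,3) (3,1) (3,1) (2,-3) (2,-3)
{rhUC, rfUC} → row (4,1) (-3,-3) (3,1) (3,1) (2,-3) (2,-3)
That's 7 distinct rows out of 24 strategies.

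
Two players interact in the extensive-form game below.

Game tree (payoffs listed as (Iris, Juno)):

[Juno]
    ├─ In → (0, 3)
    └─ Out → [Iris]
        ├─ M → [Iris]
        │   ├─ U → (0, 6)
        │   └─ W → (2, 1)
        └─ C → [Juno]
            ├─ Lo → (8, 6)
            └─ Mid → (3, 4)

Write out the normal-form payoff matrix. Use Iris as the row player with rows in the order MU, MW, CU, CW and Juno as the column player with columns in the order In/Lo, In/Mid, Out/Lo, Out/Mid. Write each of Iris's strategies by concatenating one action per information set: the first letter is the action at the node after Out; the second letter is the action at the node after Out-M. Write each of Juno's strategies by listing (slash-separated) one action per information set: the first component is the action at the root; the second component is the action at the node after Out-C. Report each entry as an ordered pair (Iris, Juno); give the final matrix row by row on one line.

MU: (0,3) (0,3) (0,6) (0,6) | MW: (0,3) (0,3) (2,1) (2,1) | CU: (0,3) (0,3) (8,6) (3,4) | CW: (0,3) (0,3) (8,6) (3,4)

        In/Lo   In/Mid   Out/Lo  Out/Mid
  MU    (0,3)    (0,3)    (0,6)    (0,6)
  MW    (0,3)    (0,3)    (2,1)    (2,1)
  CU    (0,3)    (0,3)    (8,6)    (3,4)
  CW    (0,3)    (0,3)    (8,6)    (3,4)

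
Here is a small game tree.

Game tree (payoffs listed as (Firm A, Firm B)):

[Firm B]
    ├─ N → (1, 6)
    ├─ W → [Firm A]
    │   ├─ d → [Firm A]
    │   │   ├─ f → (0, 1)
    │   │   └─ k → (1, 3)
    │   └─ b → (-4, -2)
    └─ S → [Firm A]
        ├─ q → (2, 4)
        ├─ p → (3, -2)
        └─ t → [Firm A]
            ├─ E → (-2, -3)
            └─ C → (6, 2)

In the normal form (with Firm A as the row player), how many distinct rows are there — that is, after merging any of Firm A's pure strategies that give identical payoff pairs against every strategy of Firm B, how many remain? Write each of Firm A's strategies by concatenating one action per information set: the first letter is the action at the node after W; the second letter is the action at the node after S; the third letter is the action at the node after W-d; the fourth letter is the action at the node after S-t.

Firm A has 24 pure strategies: dqfE, dqfC, dqkE, dqkC, dpfE, dpfC, dpkE, dpkC, dtfE, dtfC, dtkE, dtkC, bqfE, bqfC, bqkE, bqkC, bpfE, bpfC, bpkE, bpkC, btfE, btfC, btkE, btkC. Columns: N, W, S.
{dqfE, dqfC} → row (1,6) (0,1) (2,4)
{dqkE, dqkC} → row (1,6) (1,3) (2,4)
{dpfE, dpfC} → row (1,6) (0,1) (3,-2)
{dpkE, dpkC} → row (1,6) (1,3) (3,-2)
{dtfE} → row (1,6) (0,1) (-2,-3)
{dtfC} → row (1,6) (0,1) (6,2)
{dtkE} → row (1,6) (1,3) (-2,-3)
{dtkC} → row (1,6) (1,3) (6,2)
{bqfE, bqfC, bqkE, bqkC} → row (1,6) (-4,-2) (2,4)
{bpfE, bpfC, bpkE, bpkC} → row (1,6) (-4,-2) (3,-2)
{btfE, btkE} → row (1,6) (-4,-2) (-2,-3)
{btfC, btkC} → row (1,6) (-4,-2) (6,2)
That's 12 distinct rows out of 24 strategies.

12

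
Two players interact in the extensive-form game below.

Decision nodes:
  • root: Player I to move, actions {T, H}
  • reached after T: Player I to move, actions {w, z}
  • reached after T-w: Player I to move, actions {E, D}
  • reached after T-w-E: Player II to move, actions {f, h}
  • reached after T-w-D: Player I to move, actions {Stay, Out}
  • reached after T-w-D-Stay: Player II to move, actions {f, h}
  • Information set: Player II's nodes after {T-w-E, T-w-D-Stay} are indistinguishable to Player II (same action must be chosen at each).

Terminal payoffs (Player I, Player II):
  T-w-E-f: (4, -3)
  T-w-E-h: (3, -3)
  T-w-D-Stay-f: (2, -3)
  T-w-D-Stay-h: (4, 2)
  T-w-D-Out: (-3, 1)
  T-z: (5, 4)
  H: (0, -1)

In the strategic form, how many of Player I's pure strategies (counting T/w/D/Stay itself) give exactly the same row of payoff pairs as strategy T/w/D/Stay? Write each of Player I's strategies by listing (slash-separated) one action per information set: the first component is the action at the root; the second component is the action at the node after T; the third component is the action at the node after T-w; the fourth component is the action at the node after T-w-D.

1

Row for T/w/D/Stay (columns f, h): (2,-3) (4,2).
Every one of Player I's information sets is on the play path for some reply by Player II when Player I follows T/w/D/Stay.
Changing the action at any of them therefore changes at least one column, so only T/w/D/Stay itself gives this row.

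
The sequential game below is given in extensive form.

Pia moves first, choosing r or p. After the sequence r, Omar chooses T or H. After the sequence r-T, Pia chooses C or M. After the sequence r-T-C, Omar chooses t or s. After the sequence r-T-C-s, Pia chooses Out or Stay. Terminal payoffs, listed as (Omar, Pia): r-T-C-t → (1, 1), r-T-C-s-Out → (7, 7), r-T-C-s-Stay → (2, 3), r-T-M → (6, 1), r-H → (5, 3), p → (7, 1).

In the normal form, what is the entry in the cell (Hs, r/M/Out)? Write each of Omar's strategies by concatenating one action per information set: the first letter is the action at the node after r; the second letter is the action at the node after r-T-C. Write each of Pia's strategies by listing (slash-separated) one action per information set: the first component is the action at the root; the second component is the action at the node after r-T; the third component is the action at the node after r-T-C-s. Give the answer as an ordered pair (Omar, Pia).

(5, 3)

Trace the play path from the root:
  Pia plays r
  Omar plays H at [r]
→ terminal payoff (5, 3).
(Omar's choice at the node after r-T-C is never reached on this path, so it doesn't affect the outcome.)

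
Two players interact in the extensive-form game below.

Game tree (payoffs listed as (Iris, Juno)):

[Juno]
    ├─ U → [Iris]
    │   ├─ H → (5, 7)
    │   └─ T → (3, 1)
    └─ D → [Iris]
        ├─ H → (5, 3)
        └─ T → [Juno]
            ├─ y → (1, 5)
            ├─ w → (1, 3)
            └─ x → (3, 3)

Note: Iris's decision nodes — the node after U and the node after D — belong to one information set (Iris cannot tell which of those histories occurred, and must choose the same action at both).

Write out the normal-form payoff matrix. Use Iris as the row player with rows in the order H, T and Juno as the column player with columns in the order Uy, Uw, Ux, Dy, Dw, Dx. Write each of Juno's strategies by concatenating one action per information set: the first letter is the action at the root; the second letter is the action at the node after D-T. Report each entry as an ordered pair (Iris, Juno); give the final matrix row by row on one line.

           Uy       Uw       Ux       Dy       Dw       Dx
   H    (5,7)    (5,7)    (5,7)    (5,3)    (5,3)    (5,3)
   T    (3,1)    (3,1)    (3,1)    (1,5)    (1,3)    (3,3)

H: (5,7) (5,7) (5,7) (5,3) (5,3) (5,3) | T: (3,1) (3,1) (3,1) (1,5) (1,3) (3,3)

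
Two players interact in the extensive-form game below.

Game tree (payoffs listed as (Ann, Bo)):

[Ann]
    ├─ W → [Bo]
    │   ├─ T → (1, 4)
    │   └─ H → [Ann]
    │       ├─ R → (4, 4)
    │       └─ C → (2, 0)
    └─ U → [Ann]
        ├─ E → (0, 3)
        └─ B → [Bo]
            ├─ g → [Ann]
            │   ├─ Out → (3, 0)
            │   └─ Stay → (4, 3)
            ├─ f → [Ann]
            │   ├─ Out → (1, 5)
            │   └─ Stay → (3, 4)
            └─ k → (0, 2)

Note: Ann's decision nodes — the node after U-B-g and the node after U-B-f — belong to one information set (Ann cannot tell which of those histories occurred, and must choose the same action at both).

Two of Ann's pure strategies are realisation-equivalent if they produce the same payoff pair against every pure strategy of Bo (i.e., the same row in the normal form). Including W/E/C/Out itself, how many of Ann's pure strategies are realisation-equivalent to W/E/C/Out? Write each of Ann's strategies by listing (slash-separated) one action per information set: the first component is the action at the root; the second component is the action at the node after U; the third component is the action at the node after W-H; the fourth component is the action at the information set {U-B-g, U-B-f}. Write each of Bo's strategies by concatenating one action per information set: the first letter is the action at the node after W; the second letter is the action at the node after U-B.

Row for W/E/C/Out (columns Tg, Tf, Tk, Hg, Hf, Hk): (1,4) (1,4) (1,4) (2,0) (2,0) (2,0).
Under W/E/C/Out, Ann's choice at the node after U and at the information set {U-B-g, U-B-f} can never be reached regardless of what Bo does, so varying those choices leaves every outcome unchanged.
Holding the reachable choices fixed and varying the unreachable ones freely already gives 2 × 2 = 4 equivalent strategies.
No other strategy reproduces this row, so those 4 are the full class: W/E/C/Out, W/E/C/Stay, W/B/C/Out, W/B/C/Stay.

4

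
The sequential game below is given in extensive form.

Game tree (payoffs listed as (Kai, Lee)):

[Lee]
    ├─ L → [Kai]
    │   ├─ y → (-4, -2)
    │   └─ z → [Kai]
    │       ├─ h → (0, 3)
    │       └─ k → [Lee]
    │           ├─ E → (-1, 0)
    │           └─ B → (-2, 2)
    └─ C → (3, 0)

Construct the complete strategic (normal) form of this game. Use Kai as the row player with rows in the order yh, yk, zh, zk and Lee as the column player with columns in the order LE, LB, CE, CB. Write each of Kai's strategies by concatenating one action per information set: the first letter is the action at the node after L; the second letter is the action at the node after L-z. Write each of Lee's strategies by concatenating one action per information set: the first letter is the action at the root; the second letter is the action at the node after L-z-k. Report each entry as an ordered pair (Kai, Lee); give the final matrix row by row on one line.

Row yh: LE→(-4,-2), LB→(-4,-2), CE→(3,0), CB→(3,0)
Row yk: LE→(-4,-2), LB→(-4,-2), CE→(3,0), CB→(3,0)
Row zh: LE→(0,3), LB→(0,3), CE→(3,0), CB→(3,0)
Row zk: LE→(-1,0), LB→(-2,2), CE→(3,0), CB→(3,0)

yh: (-4,-2) (-4,-2) (3,0) (3,0) | yk: (-4,-2) (-4,-2) (3,0) (3,0) | zh: (0,3) (0,3) (3,0) (3,0) | zk: (-1,0) (-2,2) (3,0) (3,0)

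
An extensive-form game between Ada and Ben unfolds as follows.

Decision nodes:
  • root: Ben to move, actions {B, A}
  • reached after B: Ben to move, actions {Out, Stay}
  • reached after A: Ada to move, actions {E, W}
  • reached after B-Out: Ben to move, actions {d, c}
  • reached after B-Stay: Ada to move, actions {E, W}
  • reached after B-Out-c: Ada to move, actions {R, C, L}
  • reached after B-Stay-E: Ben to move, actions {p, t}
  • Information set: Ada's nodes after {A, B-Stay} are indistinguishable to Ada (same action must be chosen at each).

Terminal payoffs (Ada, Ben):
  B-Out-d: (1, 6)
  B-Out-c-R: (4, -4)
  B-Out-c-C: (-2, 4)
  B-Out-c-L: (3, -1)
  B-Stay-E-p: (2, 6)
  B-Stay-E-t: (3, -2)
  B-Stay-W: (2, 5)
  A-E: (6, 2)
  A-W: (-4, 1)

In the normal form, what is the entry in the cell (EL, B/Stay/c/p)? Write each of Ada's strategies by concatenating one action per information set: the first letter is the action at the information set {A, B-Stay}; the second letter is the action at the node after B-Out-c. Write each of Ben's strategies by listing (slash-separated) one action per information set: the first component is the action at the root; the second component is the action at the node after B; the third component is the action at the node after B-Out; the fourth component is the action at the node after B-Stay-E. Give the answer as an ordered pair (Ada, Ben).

Trace the play path from the root:
  Ben plays B
  Ben plays Stay at [B]
  Ada plays E at [B-Stay]
  Ben plays p at [B-Stay-E]
→ terminal payoff (2, 6).
(Ada's choice at the node after B-Out-c is never reached on this path, so it doesn't affect the outcome.)

(2, 6)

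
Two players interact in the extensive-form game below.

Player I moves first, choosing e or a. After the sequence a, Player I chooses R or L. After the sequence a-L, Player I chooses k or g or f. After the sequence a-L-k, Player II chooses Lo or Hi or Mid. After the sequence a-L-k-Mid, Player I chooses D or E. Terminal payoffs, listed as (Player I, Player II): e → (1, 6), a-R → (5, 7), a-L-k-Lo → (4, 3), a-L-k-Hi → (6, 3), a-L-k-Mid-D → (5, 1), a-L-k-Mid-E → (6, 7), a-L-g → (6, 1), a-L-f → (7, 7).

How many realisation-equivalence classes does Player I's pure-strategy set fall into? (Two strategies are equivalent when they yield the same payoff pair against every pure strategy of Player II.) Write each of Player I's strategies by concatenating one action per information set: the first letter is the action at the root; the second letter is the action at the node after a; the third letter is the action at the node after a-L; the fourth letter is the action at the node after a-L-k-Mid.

Player I has 24 pure strategies: eRkD, eRkE, eRgD, eRgE, eRfD, eRfE, eLkD, eLkE, eLgD, eLgE, eLfD, eLfE, aRkD, aRkE, aRgD, aRgE, aRfD, aRfE, aLkD, aLkE, aLgD, aLgE, aLfD, aLfE. Columns: Lo, Hi, Mid.
{eRkD, eRkE, eRgD, eRgE, eRfD, eRfE, eLkD, eLkE, eLgD, eLgE, eLfD, eLfE} → row (1,6) (1,6) (1,6)
{aRkD, aRkE, aRgD, aRgE, aRfD, aRfE} → row (5,7) (5,7) (5,7)
{aLkD} → row (4,3) (6,3) (5,1)
{aLkE} → row (4,3) (6,3) (6,7)
{aLgD, aLgE} → row (6,1) (6,1) (6,1)
{aLfD, aLfE} → row (7,7) (7,7) (7,7)
That's 6 distinct rows out of 24 strategies.

6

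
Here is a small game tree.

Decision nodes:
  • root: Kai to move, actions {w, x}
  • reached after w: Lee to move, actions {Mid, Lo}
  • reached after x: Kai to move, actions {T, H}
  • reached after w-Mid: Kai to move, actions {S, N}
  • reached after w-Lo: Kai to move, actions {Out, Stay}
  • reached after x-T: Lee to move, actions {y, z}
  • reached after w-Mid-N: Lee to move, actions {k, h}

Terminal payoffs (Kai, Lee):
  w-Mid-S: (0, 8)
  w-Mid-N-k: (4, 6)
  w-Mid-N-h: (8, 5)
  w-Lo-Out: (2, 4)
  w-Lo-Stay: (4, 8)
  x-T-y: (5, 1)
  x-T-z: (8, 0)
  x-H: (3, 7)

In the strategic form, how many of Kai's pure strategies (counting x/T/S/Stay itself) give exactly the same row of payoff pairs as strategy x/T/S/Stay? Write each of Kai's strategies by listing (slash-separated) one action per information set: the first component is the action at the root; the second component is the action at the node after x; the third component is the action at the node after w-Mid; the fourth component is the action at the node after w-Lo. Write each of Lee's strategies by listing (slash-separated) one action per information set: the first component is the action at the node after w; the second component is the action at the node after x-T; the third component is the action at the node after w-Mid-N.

Row for x/T/S/Stay (columns Mid/y/k, Mid/y/h, Mid/z/k, Mid/z/h, Lo/y/k, Lo/y/h, Lo/z/k, Lo/z/h): (5,1) (5,1) (8,0) (8,0) (5,1) (5,1) (8,0) (8,0).
Under x/T/S/Stay, Kai's choice at the node after w-Mid and at the node after w-Lo can never be reached regardless of what Lee does, so varying those choices leaves every outcome unchanged.
Holding the reachable choices fixed and varying the unreachable ones freely already gives 2 × 2 = 4 equivalent strategies.
No other strategy reproduces this row, so those 4 are the full class: x/T/S/Out, x/T/S/Stay, x/T/N/Out, x/T/N/Stay.

4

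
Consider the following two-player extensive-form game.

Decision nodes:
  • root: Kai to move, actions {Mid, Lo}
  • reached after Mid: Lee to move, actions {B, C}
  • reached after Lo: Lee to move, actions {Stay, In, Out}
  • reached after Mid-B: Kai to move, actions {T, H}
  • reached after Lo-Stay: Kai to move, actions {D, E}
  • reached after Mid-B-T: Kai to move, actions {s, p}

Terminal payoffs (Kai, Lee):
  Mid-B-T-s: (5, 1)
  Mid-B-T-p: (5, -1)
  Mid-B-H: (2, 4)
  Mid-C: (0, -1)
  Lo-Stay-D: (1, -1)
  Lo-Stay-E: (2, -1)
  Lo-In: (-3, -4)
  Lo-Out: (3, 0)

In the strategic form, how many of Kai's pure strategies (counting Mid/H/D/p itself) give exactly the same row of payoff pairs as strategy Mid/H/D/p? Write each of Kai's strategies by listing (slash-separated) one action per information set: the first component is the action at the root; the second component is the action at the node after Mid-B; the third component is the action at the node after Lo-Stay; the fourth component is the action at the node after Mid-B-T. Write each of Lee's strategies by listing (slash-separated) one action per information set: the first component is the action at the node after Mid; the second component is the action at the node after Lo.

Row for Mid/H/D/p (columns B/Stay, B/In, B/Out, C/Stay, C/In, C/Out): (2,4) (2,4) (2,4) (0,-1) (0,-1) (0,-1).
Under Mid/H/D/p, Kai's choice at the node after Lo-Stay and at the node after Mid-B-T can never be reached regardless of what Lee does, so varying those choices leaves every outcome unchanged.
Holding the reachable choices fixed and varying the unreachable ones freely already gives 2 × 2 = 4 equivalent strategies.
No other strategy reproduces this row, so those 4 are the full class: Mid/H/D/s, Mid/H/D/p, Mid/H/E/s, Mid/H/E/p.

4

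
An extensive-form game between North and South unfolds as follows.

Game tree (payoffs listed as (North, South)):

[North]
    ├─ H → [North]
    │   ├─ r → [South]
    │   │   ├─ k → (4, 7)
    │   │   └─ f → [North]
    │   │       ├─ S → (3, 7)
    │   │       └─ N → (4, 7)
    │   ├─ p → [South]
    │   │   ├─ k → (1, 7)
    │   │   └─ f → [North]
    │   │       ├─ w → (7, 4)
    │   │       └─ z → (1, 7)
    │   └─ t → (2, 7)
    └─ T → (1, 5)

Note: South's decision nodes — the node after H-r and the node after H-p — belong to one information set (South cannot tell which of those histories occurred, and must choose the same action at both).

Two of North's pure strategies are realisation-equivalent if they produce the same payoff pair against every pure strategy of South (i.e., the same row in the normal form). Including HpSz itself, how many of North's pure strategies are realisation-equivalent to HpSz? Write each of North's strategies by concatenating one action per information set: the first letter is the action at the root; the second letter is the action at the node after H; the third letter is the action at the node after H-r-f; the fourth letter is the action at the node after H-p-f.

2

Row for HpSz (columns k, f): (1,7) (1,7).
Under HpSz, North's choice at the node after H-r-f can never be reached regardless of what South does, so varying those choices leaves every outcome unchanged.
Holding the reachable choices fixed and varying the unreachable one freely already gives 2 equivalent strategies.
No other strategy reproduces this row, so those 2 are the full class: HpSz, HpNz.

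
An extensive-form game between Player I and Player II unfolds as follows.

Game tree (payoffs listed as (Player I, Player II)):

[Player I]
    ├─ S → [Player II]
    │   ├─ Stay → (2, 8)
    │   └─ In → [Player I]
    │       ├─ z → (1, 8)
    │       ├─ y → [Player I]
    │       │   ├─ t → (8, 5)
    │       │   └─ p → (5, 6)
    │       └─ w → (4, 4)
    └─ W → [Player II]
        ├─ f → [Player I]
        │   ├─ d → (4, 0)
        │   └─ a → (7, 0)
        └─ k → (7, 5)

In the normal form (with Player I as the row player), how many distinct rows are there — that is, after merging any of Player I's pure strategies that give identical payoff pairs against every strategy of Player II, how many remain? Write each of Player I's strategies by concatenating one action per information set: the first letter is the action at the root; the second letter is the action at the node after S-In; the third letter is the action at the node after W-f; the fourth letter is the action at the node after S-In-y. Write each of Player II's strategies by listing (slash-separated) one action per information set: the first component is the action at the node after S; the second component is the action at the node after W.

Player I has 24 pure strategies: Szdt, Szdp, Szat, Szap, Sydt, Sydp, Syat, Syap, Swdt, Swdp, Swat, Swap, Wzdt, Wzdp, Wzat, Wzap, Wydt, Wydp, Wyat, Wyap, Wwdt, Wwdp, Wwat, Wwap. Columns: Stay/f, Stay/k, In/f, In/k.
{Szdt, Szdp, Szat, Szap} → row (2,8) (2,8) (1,8) (1,8)
{Sydt, Syat} → row (2,8) (2,8) (8,5) (8,5)
{Sydp, Syap} → row (2,8) (2,8) (5,6) (5,6)
{Swdt, Swdp, Swat, Swap} → row (2,8) (2,8) (4,4) (4,4)
{Wzdt, Wzdp, Wydt, Wydp, Wwdt, Wwdp} → row (4,0) (7,5) (4,0) (7,5)
{Wzat, Wzap, Wyat, Wyap, Wwat, Wwap} → row (7,0) (7,5) (7,0) (7,5)
That's 6 distinct rows out of 24 strategies.

6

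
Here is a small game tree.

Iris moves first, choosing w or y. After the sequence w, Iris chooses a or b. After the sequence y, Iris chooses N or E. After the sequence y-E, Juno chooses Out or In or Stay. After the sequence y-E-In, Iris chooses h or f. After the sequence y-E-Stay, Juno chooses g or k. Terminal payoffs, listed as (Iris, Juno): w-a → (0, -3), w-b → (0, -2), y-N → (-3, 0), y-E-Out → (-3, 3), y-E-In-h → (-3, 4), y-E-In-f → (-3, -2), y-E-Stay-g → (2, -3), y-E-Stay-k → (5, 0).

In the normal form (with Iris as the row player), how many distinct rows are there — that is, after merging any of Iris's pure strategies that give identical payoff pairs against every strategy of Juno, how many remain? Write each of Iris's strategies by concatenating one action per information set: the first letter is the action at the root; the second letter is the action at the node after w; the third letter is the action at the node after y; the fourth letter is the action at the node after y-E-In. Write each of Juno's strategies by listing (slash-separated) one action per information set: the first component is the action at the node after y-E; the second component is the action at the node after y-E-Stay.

Iris has 16 pure strategies: waNh, waNf, waEh, waEf, wbNh, wbNf, wbEh, wbEf, yaNh, yaNf, yaEh, yaEf, ybNh, ybNf, ybEh, ybEf. Columns: Out/g, Out/k, In/g, In/k, Stay/g, Stay/k.
{waNh, waNf, waEh, waEf} → row (0,-3) (0,-3) (0,-3) (0,-3) (0,-3) (0,-3)
{wbNh, wbNf, wbEh, wbEf} → row (0,-2) (0,-2) (0,-2) (0,-2) (0,-2) (0,-2)
{yaNh, yaNf, ybNh, ybNf} → row (-3,0) (-3,0) (-3,0) (-3,0) (-3,0) (-3,0)
{yaEh, ybEh} → row (-3,3) (-3,3) (-3,4) (-3,4) (2,-3) (5,0)
{yaEf, ybEf} → row (-3,3) (-3,3) (-3,-2) (-3,-2) (2,-3) (5,0)
That's 5 distinct rows out of 16 strategies.

5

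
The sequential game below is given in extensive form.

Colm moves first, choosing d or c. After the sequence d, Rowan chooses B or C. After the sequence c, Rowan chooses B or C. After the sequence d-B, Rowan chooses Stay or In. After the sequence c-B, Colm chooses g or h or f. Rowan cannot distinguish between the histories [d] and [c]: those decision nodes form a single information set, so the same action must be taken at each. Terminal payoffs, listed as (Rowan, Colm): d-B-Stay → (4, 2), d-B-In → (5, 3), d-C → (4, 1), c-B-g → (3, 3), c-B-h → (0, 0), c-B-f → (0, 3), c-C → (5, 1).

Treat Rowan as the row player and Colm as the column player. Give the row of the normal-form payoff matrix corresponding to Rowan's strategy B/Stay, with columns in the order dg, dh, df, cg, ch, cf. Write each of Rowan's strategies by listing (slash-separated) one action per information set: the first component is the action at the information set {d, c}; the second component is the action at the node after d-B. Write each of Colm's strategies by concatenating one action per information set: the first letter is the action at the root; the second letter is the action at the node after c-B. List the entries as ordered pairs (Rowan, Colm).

vs dg: Colm plays d → Rowan plays B at [d] → Rowan plays Stay at [d-B] → (4, 2)
vs dh: Colm plays d → Rowan plays B at [d] → Rowan plays Stay at [d-B] → (4, 2)
vs df: Colm plays d → Rowan plays B at [d] → Rowan plays Stay at [d-B] → (4, 2)
vs cg: Colm plays c → Rowan plays B at [c] → Colm plays g at [c-B] → (3, 3)
vs ch: Colm plays c → Rowan plays B at [c] → Colm plays h at [c-B] → (0, 0)
vs cf: Colm plays c → Rowan plays B at [c] → Colm plays f at [c-B] → (0, 3)

(4,2) (4,2) (4,2) (3,3) (0,0) (0,3)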